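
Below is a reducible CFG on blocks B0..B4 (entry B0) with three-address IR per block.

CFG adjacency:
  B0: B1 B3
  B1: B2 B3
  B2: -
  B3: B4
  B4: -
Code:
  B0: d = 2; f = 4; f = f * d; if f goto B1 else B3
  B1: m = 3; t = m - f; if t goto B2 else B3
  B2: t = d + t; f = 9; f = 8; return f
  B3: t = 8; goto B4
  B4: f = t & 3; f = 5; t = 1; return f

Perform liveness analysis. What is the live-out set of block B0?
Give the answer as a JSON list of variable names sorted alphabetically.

Block summaries:
  B0 def {d,f} use ∅
  B1 def {m,t} use {f}
  B2 def {f,t} use {d,t}
  B3 def {t} use ∅
  B4 def {f,t} use {t}

Live sets:
  B0 li=∅ lo={d,f}
  B1 li={d,f} lo={d,t}
  B2 li={d,t} lo=∅
  B3 li=∅ lo={t}
  B4 li={t} lo=∅

live-out(B0) = ["d", "f"]

Answer: ["d", "f"]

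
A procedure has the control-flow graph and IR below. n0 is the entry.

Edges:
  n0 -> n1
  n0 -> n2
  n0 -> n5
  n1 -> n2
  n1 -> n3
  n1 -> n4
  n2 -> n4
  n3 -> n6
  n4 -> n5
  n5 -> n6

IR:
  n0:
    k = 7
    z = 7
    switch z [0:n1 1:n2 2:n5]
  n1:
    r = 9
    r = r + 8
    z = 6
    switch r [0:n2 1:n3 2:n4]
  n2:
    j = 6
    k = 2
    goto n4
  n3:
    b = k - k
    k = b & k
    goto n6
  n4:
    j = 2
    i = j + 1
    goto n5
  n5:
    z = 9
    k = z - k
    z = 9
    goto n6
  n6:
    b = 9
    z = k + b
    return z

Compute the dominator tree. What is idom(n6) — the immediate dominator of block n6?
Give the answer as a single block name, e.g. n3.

Answer: n0

Analysis:
idom tree: n1←n0 n2←n0 n3←n1 n4←n0 n5←n0 n6←n0
Dom∩ at merges:
  n2: preds {n0,n1}: {n0} ∩ {n0,n1} = {n0}; idom=n0
  n4: preds {n1,n2}: {n0,n1} ∩ {n0,n2} = {n0}; idom=n0
  n5: preds {n0,n4}: {n0} ∩ {n0,n4} = {n0}; idom=n0
  n6: preds {n3,n5}: {n0,n1,n3} ∩ {n0,n5} = {n0}; idom=n0

idom(n6) = n0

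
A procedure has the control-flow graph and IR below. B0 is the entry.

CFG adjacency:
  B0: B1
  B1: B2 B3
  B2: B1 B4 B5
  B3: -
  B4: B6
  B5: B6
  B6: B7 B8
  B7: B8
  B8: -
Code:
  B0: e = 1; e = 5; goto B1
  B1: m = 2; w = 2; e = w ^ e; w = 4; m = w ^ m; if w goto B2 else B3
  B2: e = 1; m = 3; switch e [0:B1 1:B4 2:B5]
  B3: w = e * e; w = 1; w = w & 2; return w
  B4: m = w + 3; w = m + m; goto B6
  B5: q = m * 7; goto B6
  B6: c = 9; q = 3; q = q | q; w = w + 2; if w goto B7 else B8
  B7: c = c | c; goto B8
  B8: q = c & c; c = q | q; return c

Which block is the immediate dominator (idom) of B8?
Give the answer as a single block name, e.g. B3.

Answer: B6

Derivation:
idom tree: B1←B0 B2←B1 B3←B1 B4←B2 B5←B2 B6←B2 B7←B6 B8←B6
Join-block Dom:
  B1: preds {B0,B2}: {B0} ∩ {B0,B1,B2} = {B0}; idom=B0
  B6: preds {B4,B5}: {B0,B1,B2,B4} ∩ {B0,B1,B2,B5} = {B0,B1,B2}; idom=B2
  B8: preds {B6,B7}: {B0,B1,B2,B6} ∩ {B0,B1,B2,B6,B7} = {B0,B1,B2,B6}; idom=B6

idom(B8) = B6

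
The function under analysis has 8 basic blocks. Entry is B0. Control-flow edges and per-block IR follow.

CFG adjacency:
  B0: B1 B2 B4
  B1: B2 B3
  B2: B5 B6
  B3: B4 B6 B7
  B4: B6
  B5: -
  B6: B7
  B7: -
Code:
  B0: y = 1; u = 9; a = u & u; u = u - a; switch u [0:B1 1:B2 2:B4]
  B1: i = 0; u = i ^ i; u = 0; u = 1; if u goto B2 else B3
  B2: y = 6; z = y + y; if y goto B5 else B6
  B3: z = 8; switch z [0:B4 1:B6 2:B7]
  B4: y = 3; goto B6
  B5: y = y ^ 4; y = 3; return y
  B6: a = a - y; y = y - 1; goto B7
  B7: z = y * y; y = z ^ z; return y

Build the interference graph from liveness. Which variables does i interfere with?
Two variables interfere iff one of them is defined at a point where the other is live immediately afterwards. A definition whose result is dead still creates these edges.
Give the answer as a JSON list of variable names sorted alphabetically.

Block summaries:
  B0: {a,u,y} / ∅
  B1: {i,u} / ∅
  B2: {y,z} / ∅
  B3: {z} / ∅
  B4: {y} / ∅
  B5: {y} / {y}
  B6: {a,y} / {a,y}
  B7: {y,z} / {y}

Backward fixpoint:
  B0: in=∅ out={a,y}
  B1: in={a,y} out={a,y}
  B2: in={a} out={a,y}
  B3: in={a,y} out={a,y}
  B4: in={a} out={a,y}
  B5: in={y} out=∅
  B6: in={a,y} out={y}
  B7: in={y} out=∅

Conflict graph:
  a: {i,u,y,z}
  i: {a,y}
  u: {a,y}
  y: {a,i,u,z}
  z: {a,y}

N(i) = ["a", "y"]

Answer: ["a", "y"]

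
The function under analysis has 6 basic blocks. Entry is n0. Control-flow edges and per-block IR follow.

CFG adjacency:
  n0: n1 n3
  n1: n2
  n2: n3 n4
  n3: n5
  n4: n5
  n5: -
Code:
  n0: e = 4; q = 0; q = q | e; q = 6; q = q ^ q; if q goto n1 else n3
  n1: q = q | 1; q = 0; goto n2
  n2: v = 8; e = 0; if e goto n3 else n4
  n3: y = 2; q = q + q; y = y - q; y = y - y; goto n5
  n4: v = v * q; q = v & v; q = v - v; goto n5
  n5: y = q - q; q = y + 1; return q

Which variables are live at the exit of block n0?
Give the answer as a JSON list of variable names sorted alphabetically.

Answer: ["q"]

Analysis:
Block summaries:
  n0: def={e,q} ue=∅
  n1: def={q} ue={q}
  n2: def={e,v} ue=∅
  n3: def={q,y} ue={q}
  n4: def={q,v} ue={q,v}
  n5: def={q,y} ue={q}

Live sets:
  n0 li=∅ lo={q}
  n1 li={q} lo={q}
  n2 li={q} lo={q,v}
  n3 li={q} lo={q}
  n4 li={q,v} lo={q}
  n5 li={q} lo=∅

live-out(n0) = ["q"]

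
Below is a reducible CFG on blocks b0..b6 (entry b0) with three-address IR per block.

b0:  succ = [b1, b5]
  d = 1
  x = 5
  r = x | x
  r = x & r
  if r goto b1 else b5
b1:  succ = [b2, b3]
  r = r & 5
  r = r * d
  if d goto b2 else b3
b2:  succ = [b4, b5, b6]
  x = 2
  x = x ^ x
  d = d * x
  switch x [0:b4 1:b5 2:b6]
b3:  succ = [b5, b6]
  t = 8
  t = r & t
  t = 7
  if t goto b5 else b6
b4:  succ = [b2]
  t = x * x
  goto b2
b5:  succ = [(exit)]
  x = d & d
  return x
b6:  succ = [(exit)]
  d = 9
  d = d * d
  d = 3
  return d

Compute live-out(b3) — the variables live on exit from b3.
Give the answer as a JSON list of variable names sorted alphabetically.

Answer: ["d"]

Analysis:
def/use:
  b0 def {d,r,x} use ∅
  b1 def {r} use {d,r}
  b2 def {d,x} use {d}
  b3 def {t} use {r}
  b4 def {t} use {x}
  b5 def {x} use {d}
  b6 def {d} use ∅

Live sets:
  b0 li=∅ lo={d,r}
  b1 li={d,r} lo={d,r}
  b2 li={d} lo={d,x}
  b3 li={d,r} lo={d}
  b4 li={d,x} lo={d}
  b5 li={d} lo=∅
  b6 li=∅ lo=∅

live-out(b3) = ["d"]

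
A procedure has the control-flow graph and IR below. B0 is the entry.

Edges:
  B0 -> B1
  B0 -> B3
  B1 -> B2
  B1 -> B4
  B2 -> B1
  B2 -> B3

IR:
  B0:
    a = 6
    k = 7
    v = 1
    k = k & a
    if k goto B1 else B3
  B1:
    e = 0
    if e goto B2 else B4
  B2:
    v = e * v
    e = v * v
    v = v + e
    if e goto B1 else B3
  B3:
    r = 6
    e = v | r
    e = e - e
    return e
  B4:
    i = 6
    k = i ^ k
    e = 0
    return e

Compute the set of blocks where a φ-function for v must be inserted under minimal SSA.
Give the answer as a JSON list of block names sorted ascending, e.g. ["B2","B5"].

Answer: ["B1", "B3"]

Analysis:
idom tree: B1←B0 B2←B1 B3←B0 B4←B1
Dom∩ at merges:
  B1: preds {B0,B2}: {B0} ∩ {B0,B1,B2} = {B0}; idom=B0
  B3: preds {B0,B2}: {B0} ∩ {B0,B1,B2} = {B0}; idom=B0

DF derivation:
  join B1 pred B0: · stop@B0
  join B1 pred B2: B2→B1 stop@B0
  join B3 pred B0: · stop@B0
  join B3 pred B2: B2→B1 stop@B0
  B0: DF=∅
  B1: DF={B1,B3}
  B2: DF={B1,B3}
  B3: DF=∅
  B4: DF=∅

φ for v: defs {B0,B2}
  DF⁺ = {B1,B3}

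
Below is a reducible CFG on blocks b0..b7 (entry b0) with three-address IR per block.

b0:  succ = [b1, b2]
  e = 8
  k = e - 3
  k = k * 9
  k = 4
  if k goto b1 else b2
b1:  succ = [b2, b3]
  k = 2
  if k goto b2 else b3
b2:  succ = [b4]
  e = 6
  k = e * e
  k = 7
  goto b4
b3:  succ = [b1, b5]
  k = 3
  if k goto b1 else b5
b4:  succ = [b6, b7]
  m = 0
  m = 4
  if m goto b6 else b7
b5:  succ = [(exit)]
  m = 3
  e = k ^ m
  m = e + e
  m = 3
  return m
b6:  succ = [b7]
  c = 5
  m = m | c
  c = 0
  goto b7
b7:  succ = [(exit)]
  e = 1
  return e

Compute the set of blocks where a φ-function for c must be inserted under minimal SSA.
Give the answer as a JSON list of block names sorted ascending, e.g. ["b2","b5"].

Answer: ["b7"]

Working:
idom tree: b1←b0 b2←b0 b3←b1 b4←b2 b5←b3 b6←b4 b7←b4
Dom at joins:
  b1: preds {b0,b3}: {b0} ∩ {b0,b1,b3} = {b0}; idom=b0
  b2: preds {b0,b1}: {b0} ∩ {b0,b1} = {b0}; idom=b0
  b7: preds {b4,b6}: {b0,b2,b4} ∩ {b0,b2,b4,b6} = {b0,b2,b4}; idom=b4

Frontier:
  join b1 pred b0: · stop@b0
  join b1 pred b3: b3→b1 stop@b0
  join b2 pred b0: · stop@b0
  join b2 pred b1: b1 stop@b0
  join b7 pred b4: · stop@b4
  join b7 pred b6: b6 stop@b4
  DF(b0)=∅
  DF(b1)={b1,b2}
  DF(b2)=∅
  DF(b3)={b1}
  DF(b4)=∅
  DF(b5)=∅
  DF(b6)={b7}
  DF(b7)=∅

φ for c: defs {b6}
  DF⁺ = {b7}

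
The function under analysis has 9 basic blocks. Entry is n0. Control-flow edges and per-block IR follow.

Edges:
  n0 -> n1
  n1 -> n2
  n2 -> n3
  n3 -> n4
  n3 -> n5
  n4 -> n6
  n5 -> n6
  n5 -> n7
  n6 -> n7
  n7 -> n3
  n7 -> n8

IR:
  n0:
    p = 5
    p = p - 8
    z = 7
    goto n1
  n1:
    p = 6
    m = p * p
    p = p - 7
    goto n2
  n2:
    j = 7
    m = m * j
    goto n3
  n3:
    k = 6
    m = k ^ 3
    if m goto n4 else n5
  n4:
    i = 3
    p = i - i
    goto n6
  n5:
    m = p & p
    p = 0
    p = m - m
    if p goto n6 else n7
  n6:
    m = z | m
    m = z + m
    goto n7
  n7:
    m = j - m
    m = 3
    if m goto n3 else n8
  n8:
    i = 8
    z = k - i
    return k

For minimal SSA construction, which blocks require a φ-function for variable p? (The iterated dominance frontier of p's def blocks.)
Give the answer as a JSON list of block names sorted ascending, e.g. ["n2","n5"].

idom tree: n1←n0 n2←n1 n3←n2 n4←n3 n5←n3 n6←n3 n7←n3 n8←n7
Dom at joins:
  n3: preds {n2,n7}: {n0,n1,n2} ∩ {n0,n1,n2,n3,n7} = {n0,n1,n2}; idom=n2
  n6: preds {n4,n5}: {n0,n1,n2,n3,n4} ∩ {n0,n1,n2,n3,n5} = {n0,n1,n2,n3}; idom=n3
  n7: preds {n5,n6}: {n0,n1,n2,n3,n5} ∩ {n0,n1,n2,n3,n6} = {n0,n1,n2,n3}; idom=n3

DF walk-up:
  join n3 pred n2: · stop@n2
  join n3 pred n7: n7→n3 stop@n2
  join n6 pred n4: n4 stop@n3
  join n6 pred n5: n5 stop@n3
  join n7 pred n5: n5 stop@n3
  join n7 pred n6: n6 stop@n3
  DF(n0)=∅
  DF(n1)=∅
  DF(n2)=∅
  DF(n3)={n3}
  DF(n4)={n6}
  DF(n5)={n6,n7}
  DF(n6)={n7}
  DF(n7)={n3}
  DF(n8)=∅

φ for p: defs {n0,n1,n4,n5}
  DF⁺ = {n3,n6,n7}

Answer: ["n3", "n6", "n7"]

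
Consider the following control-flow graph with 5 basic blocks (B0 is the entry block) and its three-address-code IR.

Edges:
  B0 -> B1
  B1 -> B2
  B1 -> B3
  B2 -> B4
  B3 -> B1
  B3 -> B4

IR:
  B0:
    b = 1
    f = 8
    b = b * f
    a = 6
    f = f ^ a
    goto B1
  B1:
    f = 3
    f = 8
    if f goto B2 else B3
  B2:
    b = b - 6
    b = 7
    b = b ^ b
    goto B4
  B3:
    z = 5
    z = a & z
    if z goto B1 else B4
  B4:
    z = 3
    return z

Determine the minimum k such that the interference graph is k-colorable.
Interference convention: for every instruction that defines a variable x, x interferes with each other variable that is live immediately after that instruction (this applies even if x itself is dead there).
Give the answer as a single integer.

Per-block:
  B0 def {a,b,f} use ∅
  B1 def {f} use ∅
  B2 def {b} use {b}
  B3 def {z} use {a}
  B4 def {z} use ∅

Backward fixpoint:
  B0 li=∅ lo={a,b}
  B1 li={a,b} lo={a,b}
  B2 li={b} lo=∅
  B3 li={a,b} lo={a,b}
  B4 li=∅ lo=∅

Conflict graph:
  a: {b,f,z}
  b: {a,f,z}
  f: {a,b}
  z: {a,b}

Chromatic number:
  {a,b,f} pairwise interfere (3-clique) ⇒ χ ≥ 3
  assign a→r0 b→r1 f→r2 z→r2 — no edge inside a register ⇒ χ ≤ 3
  χ = 3

Answer: 3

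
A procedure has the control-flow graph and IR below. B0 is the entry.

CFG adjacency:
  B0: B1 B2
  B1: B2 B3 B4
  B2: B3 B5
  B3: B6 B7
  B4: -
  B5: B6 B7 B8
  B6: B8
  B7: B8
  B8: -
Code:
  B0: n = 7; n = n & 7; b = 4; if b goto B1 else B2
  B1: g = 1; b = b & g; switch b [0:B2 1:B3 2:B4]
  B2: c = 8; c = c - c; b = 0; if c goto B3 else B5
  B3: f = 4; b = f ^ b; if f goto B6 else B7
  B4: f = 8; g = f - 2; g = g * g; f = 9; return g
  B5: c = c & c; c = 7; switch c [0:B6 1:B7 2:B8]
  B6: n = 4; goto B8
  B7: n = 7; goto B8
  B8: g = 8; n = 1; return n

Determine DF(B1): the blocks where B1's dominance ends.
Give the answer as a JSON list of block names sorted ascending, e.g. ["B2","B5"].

idom tree: B1←B0 B2←B0 B3←B0 B4←B1 B5←B2 B6←B0 B7←B0 B8←B0
Join-block Dom:
  B2: preds {B0,B1}: {B0} ∩ {B0,B1} = {B0}; idom=B0
  B3: preds {B1,B2}: {B0,B1} ∩ {B0,B2} = {B0}; idom=B0
  B6: preds {B3,B5}: {B0,B3} ∩ {B0,B2,B5} = {B0}; idom=B0
  B7: preds {B3,B5}: {B0,B3} ∩ {B0,B2,B5} = {B0}; idom=B0
  B8: preds {B5,B6,B7}: {B0,B2,B5} ∩ {B0,B6} ∩ {B0,B7} = {B0}; idom=B0

DF walk-up:
  B2←B0: walk · to B0
  B2←B1: walk B1 to B0
  B3←B1: walk B1 to B0
  B3←B2: walk B2 to B0
  B6←B3: walk B3 to B0
  B6←B5: walk B5→B2 to B0
  B7←B3: walk B3 to B0
  B7←B5: walk B5→B2 to B0
  B8←B5: walk B5→B2 to B0
  B8←B6: walk B6 to B0
  B8←B7: walk B7 to B0
  DF(B0)=∅
  DF(B1)={B2,B3}
  DF(B2)={B3,B6,B7,B8}
  DF(B3)={B6,B7}
  DF(B4)=∅
  DF(B5)={B6,B7,B8}
  DF(B6)={B8}
  DF(B7)={B8}
  DF(B8)=∅

DF(B1) = ["B2", "B3"]

Answer: ["B2", "B3"]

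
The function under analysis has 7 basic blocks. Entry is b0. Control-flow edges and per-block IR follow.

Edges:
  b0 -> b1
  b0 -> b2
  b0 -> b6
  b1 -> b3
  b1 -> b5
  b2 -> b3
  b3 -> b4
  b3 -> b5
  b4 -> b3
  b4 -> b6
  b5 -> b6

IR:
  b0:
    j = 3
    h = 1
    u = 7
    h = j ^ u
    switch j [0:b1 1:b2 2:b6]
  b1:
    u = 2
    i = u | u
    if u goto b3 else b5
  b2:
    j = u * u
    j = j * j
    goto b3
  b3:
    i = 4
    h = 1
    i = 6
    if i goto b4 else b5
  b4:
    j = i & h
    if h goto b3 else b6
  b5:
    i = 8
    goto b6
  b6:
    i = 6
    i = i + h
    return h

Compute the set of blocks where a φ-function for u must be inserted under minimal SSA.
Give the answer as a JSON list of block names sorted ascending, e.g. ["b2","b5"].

Answer: ["b3", "b5", "b6"]

Analysis:
idom tree: b1←b0 b2←b0 b3←b0 b4←b3 b5←b0 b6←b0
Join-block Dom:
  b3: preds {b1,b2,b4}: {b0,b1} ∩ {b0,b2} ∩ {b0,b3,b4} = {b0}; idom=b0
  b5: preds {b1,b3}: {b0,b1} ∩ {b0,b3} = {b0}; idom=b0
  b6: preds {b0,b4,b5}: {b0} ∩ {b0,b3,b4} ∩ {b0,b5} = {b0}; idom=b0

DF derivation:
  b3←b1: walk b1 to b0
  b3←b2: walk b2 to b0
  b3←b4: walk b4→b3 to b0
  b5←b1: walk b1 to b0
  b5←b3: walk b3 to b0
  b6←b0: walk · to b0
  b6←b4: walk b4→b3 to b0
  b6←b5: walk b5 to b0
  DF(b0)=∅
  DF(b1)={b3,b5}
  DF(b2)={b3}
  DF(b3)={b3,b5,b6}
  DF(b4)={b3,b6}
  DF(b5)={b6}
  DF(b6)=∅

φ for u: defs {b0,b1}
  DF⁺ = {b3,b5,b6}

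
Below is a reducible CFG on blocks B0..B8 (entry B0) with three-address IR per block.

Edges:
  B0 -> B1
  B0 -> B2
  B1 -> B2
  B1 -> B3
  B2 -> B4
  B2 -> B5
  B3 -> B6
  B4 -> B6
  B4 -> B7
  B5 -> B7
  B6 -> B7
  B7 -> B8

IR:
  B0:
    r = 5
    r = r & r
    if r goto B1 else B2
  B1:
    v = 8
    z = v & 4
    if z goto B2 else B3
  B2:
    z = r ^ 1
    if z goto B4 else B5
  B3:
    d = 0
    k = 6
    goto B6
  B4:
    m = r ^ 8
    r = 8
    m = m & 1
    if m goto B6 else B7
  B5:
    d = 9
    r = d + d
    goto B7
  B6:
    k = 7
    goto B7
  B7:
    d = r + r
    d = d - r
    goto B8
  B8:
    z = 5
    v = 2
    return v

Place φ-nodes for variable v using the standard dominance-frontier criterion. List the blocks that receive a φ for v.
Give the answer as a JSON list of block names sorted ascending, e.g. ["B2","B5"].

idom tree: B1←B0 B2←B0 B3←B1 B4←B2 B5←B2 B6←B0 B7←B0 B8←B7
Dom∩ at merges:
  B2: preds {B0,B1}: {B0} ∩ {B0,B1} = {B0}; idom=B0
  B6: preds {B3,B4}: {B0,B1,B3} ∩ {B0,B2,B4} = {B0}; idom=B0
  B7: preds {B4,B5,B6}: {B0,B2,B4} ∩ {B0,B2,B5} ∩ {B0,B6} = {B0}; idom=B0

DF derivation:
  join B2 pred B0: · stop@B0
  join B2 pred B1: B1 stop@B0
  join B6 pred B3: B3→B1 stop@B0
  join B6 pred B4: B4→B2 stop@B0
  join B7 pred B4: B4→B2 stop@B0
  join B7 pred B5: B5→B2 stop@B0
  join B7 pred B6: B6 stop@B0
  B0 → ∅
  B1 → {B2,B6}
  B2 → {B6,B7}
  B3 → {B6}
  B4 → {B6,B7}
  B5 → {B7}
  B6 → {B7}
  B7 → ∅
  B8 → ∅

φ for v: defs {B1,B8}
  DF⁺ = {B2,B6,B7}

Answer: ["B2", "B6", "B7"]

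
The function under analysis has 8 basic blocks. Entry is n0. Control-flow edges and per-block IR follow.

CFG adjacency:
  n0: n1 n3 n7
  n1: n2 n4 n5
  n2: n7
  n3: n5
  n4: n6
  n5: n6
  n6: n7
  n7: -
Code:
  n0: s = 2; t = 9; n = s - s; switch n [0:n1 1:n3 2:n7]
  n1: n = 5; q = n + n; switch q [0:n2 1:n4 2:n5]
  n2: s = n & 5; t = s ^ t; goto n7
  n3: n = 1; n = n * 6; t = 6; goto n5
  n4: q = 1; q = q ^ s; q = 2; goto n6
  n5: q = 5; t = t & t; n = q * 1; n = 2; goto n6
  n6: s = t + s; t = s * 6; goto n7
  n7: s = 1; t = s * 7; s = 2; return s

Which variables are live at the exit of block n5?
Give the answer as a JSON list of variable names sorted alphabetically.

Per-block:
  n0 def {n,s,t} use ∅
  n1 def {n,q} use ∅
  n2 def {s,t} use {n,t}
  n3 def {n,t} use ∅
  n4 def {q} use {s}
  n5 def {n,q,t} use {t}
  n6 def {s,t} use {s,t}
  n7 def {s,t} use ∅

Backward fixpoint:
  n0 li=∅ lo={s,t}
  n1 li={s,t} lo={n,s,t}
  n2 li={n,t} lo=∅
  n3 li={s} lo={s,t}
  n4 li={s,t} lo={s,t}
  n5 li={s,t} lo={s,t}
  n6 li={s,t} lo=∅
  n7 li=∅ lo=∅

live-out(n5) = ["s", "t"]

Answer: ["s", "t"]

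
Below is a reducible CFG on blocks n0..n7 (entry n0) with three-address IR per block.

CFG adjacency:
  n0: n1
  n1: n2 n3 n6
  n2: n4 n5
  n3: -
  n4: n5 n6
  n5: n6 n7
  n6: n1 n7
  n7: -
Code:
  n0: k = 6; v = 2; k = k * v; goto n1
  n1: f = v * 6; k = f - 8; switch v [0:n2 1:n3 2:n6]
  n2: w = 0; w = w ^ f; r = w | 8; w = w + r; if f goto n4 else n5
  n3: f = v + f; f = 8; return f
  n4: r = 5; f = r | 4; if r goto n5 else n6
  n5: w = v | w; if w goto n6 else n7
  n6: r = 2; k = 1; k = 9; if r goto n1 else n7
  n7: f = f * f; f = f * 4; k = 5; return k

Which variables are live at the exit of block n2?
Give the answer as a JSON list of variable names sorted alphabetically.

def/use:
  n0: {k,v} / ∅
  n1: {f,k} / {v}
  n2: {r,w} / {f}
  n3: {f} / {f,v}
  n4: {f,r} / ∅
  n5: {w} / {v,w}
  n6: {k,r} / ∅
  n7: {f,k} / {f}

Backward fixpoint:
  n0 li=∅ lo={v}
  n1 li={v} lo={f,v}
  n2 li={f,v} lo={f,v,w}
  n3 li={f,v} lo=∅
  n4 li={v,w} lo={f,v,w}
  n5 li={f,v,w} lo={f,v}
  n6 li={f,v} lo={f,v}
  n7 li={f} lo=∅

live-out(n2) = ["f", "v", "w"]

Answer: ["f", "v", "w"]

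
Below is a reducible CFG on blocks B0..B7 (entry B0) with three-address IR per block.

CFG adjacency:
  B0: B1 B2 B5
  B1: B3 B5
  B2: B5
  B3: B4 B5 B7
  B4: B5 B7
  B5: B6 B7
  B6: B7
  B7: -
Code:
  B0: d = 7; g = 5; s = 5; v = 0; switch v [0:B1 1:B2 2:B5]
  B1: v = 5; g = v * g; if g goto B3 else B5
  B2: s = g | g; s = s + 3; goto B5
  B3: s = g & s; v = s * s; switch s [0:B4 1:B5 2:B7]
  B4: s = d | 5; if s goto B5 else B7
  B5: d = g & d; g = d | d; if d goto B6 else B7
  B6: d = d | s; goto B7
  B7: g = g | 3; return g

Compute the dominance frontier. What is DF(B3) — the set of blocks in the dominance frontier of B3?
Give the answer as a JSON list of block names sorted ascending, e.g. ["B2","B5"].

Answer: ["B5", "B7"]

Analysis:
idom tree: B1←B0 B2←B0 B3←B1 B4←B3 B5←B0 B6←B5 B7←B0
Dom∩ at merges:
  B5: preds {B0,B1,B2,B3,B4}: {B0} ∩ {B0,B1} ∩ {B0,B2} ∩ {B0,B1,B3} ∩ {B0,B1,B3,B4} = {B0}; idom=B0
  B7: preds {B3,B4,B5,B6}: {B0,B1,B3} ∩ {B0,B1,B3,B4} ∩ {B0,B5} ∩ {B0,B5,B6} = {B0}; idom=B0

DF derivation:
  B5←B0: walk · to B0
  B5←B1: walk B1 to B0
  B5←B2: walk B2 to B0
  B5←B3: walk B3→B1 to B0
  B5←B4: walk B4→B3→B1 to B0
  B7←B3: walk B3→B1 to B0
  B7←B4: walk B4→B3→B1 to B0
  B7←B5: walk B5 to B0
  B7←B6: walk B6→B5 to B0
  B0 → ∅
  B1 → {B5,B7}
  B2 → {B5}
  B3 → {B5,B7}
  B4 → {B5,B7}
  B5 → {B7}
  B6 → {B7}
  B7 → ∅

DF(B3) = ["B5", "B7"]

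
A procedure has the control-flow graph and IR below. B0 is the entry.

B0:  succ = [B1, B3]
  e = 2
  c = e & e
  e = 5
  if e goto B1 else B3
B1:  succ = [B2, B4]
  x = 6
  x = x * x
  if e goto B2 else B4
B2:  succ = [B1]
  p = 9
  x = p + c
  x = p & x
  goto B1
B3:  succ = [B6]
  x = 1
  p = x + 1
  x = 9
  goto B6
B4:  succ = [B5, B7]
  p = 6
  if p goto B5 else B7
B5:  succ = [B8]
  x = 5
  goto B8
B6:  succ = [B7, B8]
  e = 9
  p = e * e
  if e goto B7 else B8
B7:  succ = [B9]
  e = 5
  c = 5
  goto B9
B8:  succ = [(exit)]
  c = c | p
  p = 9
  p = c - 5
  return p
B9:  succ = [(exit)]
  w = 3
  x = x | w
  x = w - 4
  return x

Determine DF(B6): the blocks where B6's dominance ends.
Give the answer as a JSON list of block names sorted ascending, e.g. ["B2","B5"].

Answer: ["B7", "B8"]

Working:
idom tree: B1←B0 B2←B1 B3←B0 B4←B1 B5←B4 B6←B3 B7←B0 B8←B0 B9←B7
Dom at joins:
  B1: preds {B0,B2}: {B0} ∩ {B0,B1,B2} = {B0}; idom=B0
  B7: preds {B4,B6}: {B0,B1,B4} ∩ {B0,B3,B6} = {B0}; idom=B0
  B8: preds {B5,B6}: {B0,B1,B4,B5} ∩ {B0,B3,B6} = {B0}; idom=B0

Frontier:
  B1←B0: walk · to B0
  B1←B2: walk B2→B1 to B0
  B7←B4: walk B4→B1 to B0
  B7←B6: walk B6→B3 to B0
  B8←B5: walk B5→B4→B1 to B0
  B8←B6: walk B6→B3 to B0
  B0 → ∅
  B1 → {B1,B7,B8}
  B2 → {B1}
  B3 → {B7,B8}
  B4 → {B7,B8}
  B5 → {B8}
  B6 → {B7,B8}
  B7 → ∅
  B8 → ∅
  B9 → ∅

DF(B6) = ["B7", "B8"]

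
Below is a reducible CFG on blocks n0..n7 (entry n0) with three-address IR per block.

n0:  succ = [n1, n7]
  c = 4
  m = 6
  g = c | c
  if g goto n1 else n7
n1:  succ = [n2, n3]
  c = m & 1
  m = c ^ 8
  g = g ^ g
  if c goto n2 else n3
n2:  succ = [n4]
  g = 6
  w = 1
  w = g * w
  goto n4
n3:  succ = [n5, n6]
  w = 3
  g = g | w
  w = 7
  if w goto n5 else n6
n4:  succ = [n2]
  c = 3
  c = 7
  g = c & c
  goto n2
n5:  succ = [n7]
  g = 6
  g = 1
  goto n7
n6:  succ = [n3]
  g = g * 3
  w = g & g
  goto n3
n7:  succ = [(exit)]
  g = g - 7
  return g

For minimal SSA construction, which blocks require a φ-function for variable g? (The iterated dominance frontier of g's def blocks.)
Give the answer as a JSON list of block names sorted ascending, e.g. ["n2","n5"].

Answer: ["n2", "n3", "n7"]

Analysis:
idom tree: n1←n0 n2←n1 n3←n1 n4←n2 n5←n3 n6←n3 n7←n0
Dom∩ at merges:
  n2: preds {n1,n4}: {n0,n1} ∩ {n0,n1,n2,n4} = {n0,n1}; idom=n1
  n3: preds {n1,n6}: {n0,n1} ∩ {n0,n1,n3,n6} = {n0,n1}; idom=n1
  n7: preds {n0,n5}: {n0} ∩ {n0,n1,n3,n5} = {n0}; idom=n0

DF derivation:
  n2←n1: walk · to n1
  n2←n4: walk n4→n2 to n1
  n3←n1: walk · to n1
  n3←n6: walk n6→n3 to n1
  n7←n0: walk · to n0
  n7←n5: walk n5→n3→n1 to n0
  DF(n0)=∅
  DF(n1)={n7}
  DF(n2)={n2}
  DF(n3)={n3,n7}
  DF(n4)={n2}
  DF(n5)={n7}
  DF(n6)={n3}
  DF(n7)=∅

φ for g: defs {n0,n1,n2,n3,n4,n5,n6,n7}
  DF⁺ = {n2,n3,n7}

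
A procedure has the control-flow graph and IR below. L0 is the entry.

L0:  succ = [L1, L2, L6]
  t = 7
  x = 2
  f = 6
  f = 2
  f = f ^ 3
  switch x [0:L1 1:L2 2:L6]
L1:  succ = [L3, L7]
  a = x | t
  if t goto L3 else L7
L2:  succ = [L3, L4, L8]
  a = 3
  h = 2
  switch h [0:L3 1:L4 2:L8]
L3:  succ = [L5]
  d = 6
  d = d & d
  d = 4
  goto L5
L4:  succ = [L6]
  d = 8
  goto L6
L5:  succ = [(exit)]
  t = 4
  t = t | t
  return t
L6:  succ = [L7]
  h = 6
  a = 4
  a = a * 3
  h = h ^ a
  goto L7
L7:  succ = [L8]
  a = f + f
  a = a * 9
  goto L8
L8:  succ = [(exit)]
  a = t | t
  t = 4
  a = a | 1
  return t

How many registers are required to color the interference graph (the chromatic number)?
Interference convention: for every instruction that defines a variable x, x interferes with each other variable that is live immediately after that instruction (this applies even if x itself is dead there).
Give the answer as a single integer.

def/use:
  L0: {f,t,x} / ∅
  L1: {a} / {t,x}
  L2: {a,h} / ∅
  L3: {d} / ∅
  L4: {d} / ∅
  L5: {t} / ∅
  L6: {a,h} / ∅
  L7: {a} / {f}
  L8: {a,t} / {t}

Liveness:
  L0 li=∅ lo={f,t,x}
  L1 li={f,t,x} lo={f,t}
  L2 li={f,t} lo={f,t}
  L3 li=∅ lo=∅
  L4 li={f,t} lo={f,t}
  L5 li=∅ lo=∅
  L6 li={f,t} lo={f,t}
  L7 li={f,t} lo={t}
  L8 li={t} lo=∅

Interference:
  a: {f,h,t}
  d: {f,t}
  f: {a,d,h,t,x}
  h: {a,f,t}
  t: {a,d,f,h,x}
  x: {f,t}

Chromatic number:
  clique {a,f,h,t} ⇒ need ≥ 4
  assign a→R2 d→R2 f→R0 h→R3 t→R1 x→R2 — no edge inside a register ⇒ χ ≤ 4
  χ = 4

Answer: 4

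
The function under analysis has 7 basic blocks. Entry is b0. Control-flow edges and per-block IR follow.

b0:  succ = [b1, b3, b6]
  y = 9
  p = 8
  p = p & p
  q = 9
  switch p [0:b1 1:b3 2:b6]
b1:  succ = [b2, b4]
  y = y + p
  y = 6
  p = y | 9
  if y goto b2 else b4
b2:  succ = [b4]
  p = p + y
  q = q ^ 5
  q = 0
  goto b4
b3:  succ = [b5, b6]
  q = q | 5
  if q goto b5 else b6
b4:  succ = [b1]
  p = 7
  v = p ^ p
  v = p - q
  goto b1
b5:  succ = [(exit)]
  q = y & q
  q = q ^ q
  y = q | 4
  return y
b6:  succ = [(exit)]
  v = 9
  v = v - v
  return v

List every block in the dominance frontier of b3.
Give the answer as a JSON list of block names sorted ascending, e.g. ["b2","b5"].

idom tree: b1←b0 b2←b1 b3←b0 b4←b1 b5←b3 b6←b0
Join-block Dom:
  b1: preds {b0,b4}: {b0} ∩ {b0,b1,b4} = {b0}; idom=b0
  b4: preds {b1,b2}: {b0,b1} ∩ {b0,b1,b2} = {b0,b1}; idom=b1
  b6: preds {b0,b3}: {b0} ∩ {b0,b3} = {b0}; idom=b0

DF derivation:
  join b1 pred b0: · stop@b0
  join b1 pred b4: b4→b1 stop@b0
  join b4 pred b1: · stop@b1
  join b4 pred b2: b2 stop@b1
  join b6 pred b0: · stop@b0
  join b6 pred b3: b3 stop@b0
  DF(b0)=∅
  DF(b1)={b1}
  DF(b2)={b4}
  DF(b3)={b6}
  DF(b4)={b1}
  DF(b5)=∅
  DF(b6)=∅

DF(b3) = ["b6"]

Answer: ["b6"]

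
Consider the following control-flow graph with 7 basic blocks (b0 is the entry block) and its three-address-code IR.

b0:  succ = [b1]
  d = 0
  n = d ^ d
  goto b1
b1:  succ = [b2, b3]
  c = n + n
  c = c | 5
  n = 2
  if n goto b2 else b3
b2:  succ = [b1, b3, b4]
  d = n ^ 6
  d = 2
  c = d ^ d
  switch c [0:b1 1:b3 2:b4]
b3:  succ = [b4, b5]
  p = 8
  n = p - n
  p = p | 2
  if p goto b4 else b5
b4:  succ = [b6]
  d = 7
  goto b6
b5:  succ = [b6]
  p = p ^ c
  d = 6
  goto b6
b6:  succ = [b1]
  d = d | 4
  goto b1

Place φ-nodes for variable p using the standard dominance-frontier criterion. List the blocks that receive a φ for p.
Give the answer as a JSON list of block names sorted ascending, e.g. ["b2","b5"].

idom tree: b1←b0 b2←b1 b3←b1 b4←b1 b5←b3 b6←b1
Join-block Dom:
  b1: preds {b0,b2,b6}: {b0} ∩ {b0,b1,b2} ∩ {b0,b1,b6} = {b0}; idom=b0
  b3: preds {b1,b2}: {b0,b1} ∩ {b0,b1,b2} = {b0,b1}; idom=b1
  b4: preds {b2,b3}: {b0,b1,b2} ∩ {b0,b1,b3} = {b0,b1}; idom=b1
  b6: preds {b4,b5}: {b0,b1,b4} ∩ {b0,b1,b3,b5} = {b0,b1}; idom=b1

DF derivation:
  b1←b0: walk · to b0
  b1←b2: walk b2→b1 to b0
  b1←b6: walk b6→b1 to b0
  b3←b1: walk · to b1
  b3←b2: walk b2 to b1
  b4←b2: walk b2 to b1
  b4←b3: walk b3 to b1
  b6←b4: walk b4 to b1
  b6←b5: walk b5→b3 to b1
  DF(b0)=∅
  DF(b1)={b1}
  DF(b2)={b1,b3,b4}
  DF(b3)={b4,b6}
  DF(b4)={b6}
  DF(b5)={b6}
  DF(b6)={b1}

φ for p: defs {b3,b5}
  DF⁺ = {b1,b4,b6}

Answer: ["b1", "b4", "b6"]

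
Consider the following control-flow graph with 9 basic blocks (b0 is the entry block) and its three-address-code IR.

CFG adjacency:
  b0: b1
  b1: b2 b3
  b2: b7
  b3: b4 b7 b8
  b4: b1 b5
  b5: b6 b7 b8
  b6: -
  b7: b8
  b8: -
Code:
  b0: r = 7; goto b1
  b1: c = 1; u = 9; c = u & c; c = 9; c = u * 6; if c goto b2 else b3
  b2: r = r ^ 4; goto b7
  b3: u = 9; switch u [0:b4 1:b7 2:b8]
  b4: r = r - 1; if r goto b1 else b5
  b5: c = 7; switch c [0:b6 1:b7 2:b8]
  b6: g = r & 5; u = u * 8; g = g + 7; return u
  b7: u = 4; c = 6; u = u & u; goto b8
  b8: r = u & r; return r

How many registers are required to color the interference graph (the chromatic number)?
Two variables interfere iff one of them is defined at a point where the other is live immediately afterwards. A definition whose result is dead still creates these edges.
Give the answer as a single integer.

Answer: 3

Analysis:
Block summaries:
  b0: def={r} ue=∅
  b1: def={c,u} ue=∅
  b2: def={r} ue={r}
  b3: def={u} ue=∅
  b4: def={r} ue={r}
  b5: def={c} ue=∅
  b6: def={g,u} ue={r,u}
  b7: def={c,u} ue=∅
  b8: def={r} ue={r,u}

Live sets:
  b0: in=∅ out={r}
  b1: in={r} out={r}
  b2: in={r} out={r}
  b3: in={r} out={r,u}
  b4: in={r,u} out={r,u}
  b5: in={r,u} out={r,u}
  b6: in={r,u} out=∅
  b7: in={r} out={r,u}
  b8: in={r,u} out=∅

Interference:
  c — {r,u}
  g — {u}
  r — {c,u}
  u — {c,g,r}

Colouring:
  lower bound: {c,r,u} mutually conflict ⇒ χ ≥ 3
  assign c→r1 g→r1 r→r2 u→r0 — no edge inside a register ⇒ χ ≤ 3
  χ = 3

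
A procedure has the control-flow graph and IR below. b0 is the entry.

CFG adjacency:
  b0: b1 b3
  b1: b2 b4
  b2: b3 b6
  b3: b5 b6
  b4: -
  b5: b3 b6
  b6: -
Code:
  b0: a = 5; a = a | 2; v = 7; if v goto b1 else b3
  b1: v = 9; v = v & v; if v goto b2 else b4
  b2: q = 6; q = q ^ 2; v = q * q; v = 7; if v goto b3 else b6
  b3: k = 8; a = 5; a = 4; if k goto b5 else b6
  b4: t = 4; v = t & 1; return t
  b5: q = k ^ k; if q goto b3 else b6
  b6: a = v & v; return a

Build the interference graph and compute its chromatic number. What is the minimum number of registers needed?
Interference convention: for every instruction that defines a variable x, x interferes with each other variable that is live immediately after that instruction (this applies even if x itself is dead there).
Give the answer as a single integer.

Block summaries:
  b0 def {a,v} use ∅
  b1 def {v} use ∅
  b2 def {q,v} use ∅
  b3 def {a,k} use ∅
  b4 def {t,v} use ∅
  b5 def {q} use {k}
  b6 def {a} use {v}

Backward fixpoint:
  b0: in=∅ out={v}
  b1: in=∅ out=∅
  b2: in=∅ out={v}
  b3: in={v} out={k,v}
  b4: in=∅ out=∅
  b5: in={k,v} out={v}
  b6: in={v} out=∅

Conflict graph:
  a↔{k,v}
  k↔{a,v}
  q↔{v}
  t↔{v}
  v↔{a,k,q,t}

Colouring:
  clique {a,k,v} ⇒ need ≥ 3
  assign a→c1 k→c2 q→c1 t→c1 v→c0 — no edge inside a register ⇒ χ ≤ 3
  χ = 3

Answer: 3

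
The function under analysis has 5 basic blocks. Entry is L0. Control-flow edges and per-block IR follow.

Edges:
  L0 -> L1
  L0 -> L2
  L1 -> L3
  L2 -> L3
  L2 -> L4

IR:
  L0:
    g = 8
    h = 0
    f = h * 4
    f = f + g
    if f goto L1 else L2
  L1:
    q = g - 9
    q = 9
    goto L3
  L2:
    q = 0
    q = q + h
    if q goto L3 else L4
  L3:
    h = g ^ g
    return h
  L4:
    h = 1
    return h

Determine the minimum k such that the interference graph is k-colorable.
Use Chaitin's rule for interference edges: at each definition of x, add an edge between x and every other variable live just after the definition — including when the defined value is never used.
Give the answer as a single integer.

Answer: 3

Analysis:
Per-block:
  L0: def={f,g,h} ue=∅
  L1: def={q} ue={g}
  L2: def={q} ue={h}
  L3: def={h} ue={g}
  L4: def={h} ue=∅

Backward fixpoint:
  live L0: ∅→{g,h}
  live L1: {g}→{g}
  live L2: {g,h}→{g}
  live L3: {g}→∅
  live L4: ∅→∅

Interfere edges:
  f↔{g,h}
  g↔{f,h,q}
  h↔{f,g,q}
  q↔{g,h}

Chromatic number:
  {f,g,h} pairwise interfere (3-clique) ⇒ χ ≥ 3
  3-colouring: c0={g}  c1={h}  c2={f,q}
  χ = 3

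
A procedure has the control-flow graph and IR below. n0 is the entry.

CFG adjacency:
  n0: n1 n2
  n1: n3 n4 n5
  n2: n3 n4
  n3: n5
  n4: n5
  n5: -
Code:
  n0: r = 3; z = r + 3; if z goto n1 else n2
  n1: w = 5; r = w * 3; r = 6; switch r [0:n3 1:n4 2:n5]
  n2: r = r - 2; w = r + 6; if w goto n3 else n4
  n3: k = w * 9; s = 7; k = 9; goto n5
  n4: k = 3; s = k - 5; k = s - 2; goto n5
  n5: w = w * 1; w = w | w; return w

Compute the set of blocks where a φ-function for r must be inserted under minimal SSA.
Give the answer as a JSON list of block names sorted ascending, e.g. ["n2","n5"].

idom tree: n1←n0 n2←n0 n3←n0 n4←n0 n5←n0
Dom∩ at merges:
  n3: preds {n1,n2}: {n0,n1} ∩ {n0,n2} = {n0}; idom=n0
  n4: preds {n1,n2}: {n0,n1} ∩ {n0,n2} = {n0}; idom=n0
  n5: preds {n1,n3,n4}: {n0,n1} ∩ {n0,n3} ∩ {n0,n4} = {n0}; idom=n0

Frontier:
  join n3 pred n1: n1 stop@n0
  join n3 pred n2: n2 stop@n0
  join n4 pred n1: n1 stop@n0
  join n4 pred n2: n2 stop@n0
  join n5 pred n1: n1 stop@n0
  join n5 pred n3: n3 stop@n0
  join n5 pred n4: n4 stop@n0
  n0: DF=∅
  n1: DF={n3,n4,n5}
  n2: DF={n3,n4}
  n3: DF={n5}
  n4: DF={n5}
  n5: DF=∅

φ for r: defs {n0,n1,n2}
  DF⁺ = {n3,n4,n5}

Answer: ["n3", "n4", "n5"]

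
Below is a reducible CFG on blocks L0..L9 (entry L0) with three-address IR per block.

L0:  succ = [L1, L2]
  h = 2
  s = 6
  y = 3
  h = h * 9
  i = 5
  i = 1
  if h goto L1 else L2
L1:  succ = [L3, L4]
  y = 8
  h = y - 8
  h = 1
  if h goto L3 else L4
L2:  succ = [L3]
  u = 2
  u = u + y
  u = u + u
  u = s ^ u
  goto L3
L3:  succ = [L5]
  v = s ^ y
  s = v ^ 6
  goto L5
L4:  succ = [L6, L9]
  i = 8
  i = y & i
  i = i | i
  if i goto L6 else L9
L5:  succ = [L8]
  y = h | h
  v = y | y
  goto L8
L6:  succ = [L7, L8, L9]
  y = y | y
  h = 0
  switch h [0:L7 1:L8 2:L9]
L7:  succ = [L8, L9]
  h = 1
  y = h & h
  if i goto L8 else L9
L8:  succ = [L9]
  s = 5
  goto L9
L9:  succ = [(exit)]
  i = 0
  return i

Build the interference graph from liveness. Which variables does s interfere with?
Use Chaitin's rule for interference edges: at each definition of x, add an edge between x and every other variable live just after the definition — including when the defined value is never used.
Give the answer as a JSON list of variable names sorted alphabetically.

Answer: ["h", "i", "u", "y"]

Analysis:
Block summaries:
  L0: {h,i,s,y} / ∅
  L1: {h,y} / ∅
  L2: {u} / {s,y}
  L3: {s,v} / {s,y}
  L4: {i} / {y}
  L5: {v,y} / {h}
  L6: {h,y} / {y}
  L7: {h,y} / {i}
  L8: {s} / ∅
  L9: {i} / ∅

Live sets:
  L0 li=∅ lo={h,s,y}
  L1 li={s} lo={h,s,y}
  L2 li={h,s,y} lo={h,s,y}
  L3 li={h,s,y} lo={h}
  L4 li={y} lo={i,y}
  L5 li={h} lo=∅
  L6 li={i,y} lo={i}
  L7 li={i} lo=∅
  L8 li=∅ lo=∅
  L9 li=∅ lo=∅

Conflict graph:
  h — {i,s,u,v,y}
  i — {h,s,y}
  s — {h,i,u,y}
  u — {h,s,y}
  v — {h}
  y — {h,i,s,u}

N(s) = ["h", "i", "u", "y"]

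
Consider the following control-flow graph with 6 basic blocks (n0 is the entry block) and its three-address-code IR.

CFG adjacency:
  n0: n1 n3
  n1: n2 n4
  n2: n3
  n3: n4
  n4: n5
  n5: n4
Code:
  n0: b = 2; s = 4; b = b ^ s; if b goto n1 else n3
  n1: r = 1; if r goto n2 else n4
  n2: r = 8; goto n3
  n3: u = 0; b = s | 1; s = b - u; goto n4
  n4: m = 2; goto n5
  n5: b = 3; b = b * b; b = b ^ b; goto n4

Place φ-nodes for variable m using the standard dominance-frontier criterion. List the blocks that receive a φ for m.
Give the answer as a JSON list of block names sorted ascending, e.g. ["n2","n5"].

idom tree: n1←n0 n2←n1 n3←n0 n4←n0 n5←n4
Join-block Dom:
  n3: preds {n0,n2}: {n0} ∩ {n0,n1,n2} = {n0}; idom=n0
  n4: preds {n1,n3,n5}: {n0,n1} ∩ {n0,n3} ∩ {n0,n4,n5} = {n0}; idom=n0

DF derivation:
  join n3 pred n0: · stop@n0
  join n3 pred n2: n2→n1 stop@n0
  join n4 pred n1: n1 stop@n0
  join n4 pred n3: n3 stop@n0
  join n4 pred n5: n5→n4 stop@n0
  n0 → ∅
  n1 → {n3,n4}
  n2 → {n3}
  n3 → {n4}
  n4 → {n4}
  n5 → {n4}

φ for m: defs {n4}
  DF⁺ = {n4}

Answer: ["n4"]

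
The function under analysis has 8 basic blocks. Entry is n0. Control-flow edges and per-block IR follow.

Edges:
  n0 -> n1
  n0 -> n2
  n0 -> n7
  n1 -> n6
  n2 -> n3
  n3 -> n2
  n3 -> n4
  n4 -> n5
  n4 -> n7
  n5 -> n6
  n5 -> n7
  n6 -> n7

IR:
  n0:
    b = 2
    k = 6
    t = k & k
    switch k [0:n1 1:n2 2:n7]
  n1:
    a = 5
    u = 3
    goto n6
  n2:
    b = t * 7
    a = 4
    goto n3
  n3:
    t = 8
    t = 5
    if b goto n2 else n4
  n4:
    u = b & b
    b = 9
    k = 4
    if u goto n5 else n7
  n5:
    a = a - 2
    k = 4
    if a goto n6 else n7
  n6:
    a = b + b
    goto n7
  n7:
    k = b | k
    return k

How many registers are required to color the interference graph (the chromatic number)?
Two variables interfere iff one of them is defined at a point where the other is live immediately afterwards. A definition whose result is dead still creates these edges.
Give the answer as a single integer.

Per-block:
  n0: def={b,k,t} ue=∅
  n1: def={a,u} ue=∅
  n2: def={a,b} ue={t}
  n3: def={t} ue={b}
  n4: def={b,k,u} ue={b}
  n5: def={a,k} ue={a}
  n6: def={a} ue={b}
  n7: def={k} ue={b,k}

Backward fixpoint:
  n0 li=∅ lo={b,k,t}
  n1 li={b,k} lo={b,k}
  n2 li={t} lo={a,b}
  n3 li={a,b} lo={a,b,t}
  n4 li={a,b} lo={a,b,k}
  n5 li={a,b} lo={b,k}
  n6 li={b,k} lo={b,k}
  n7 li={b,k} lo=∅

Conflict graph:
  a: {b,k,t,u}
  b: {a,k,t,u}
  k: {a,b,t,u}
  t: {a,b,k}
  u: {a,b,k}

Chromatic number:
  {a,b,k,t} pairwise interfere (4-clique) ⇒ χ ≥ 4
  assign a→R0 b→R1 k→R2 t→R3 u→R3 — no edge inside a register ⇒ χ ≤ 4
  χ = 4

Answer: 4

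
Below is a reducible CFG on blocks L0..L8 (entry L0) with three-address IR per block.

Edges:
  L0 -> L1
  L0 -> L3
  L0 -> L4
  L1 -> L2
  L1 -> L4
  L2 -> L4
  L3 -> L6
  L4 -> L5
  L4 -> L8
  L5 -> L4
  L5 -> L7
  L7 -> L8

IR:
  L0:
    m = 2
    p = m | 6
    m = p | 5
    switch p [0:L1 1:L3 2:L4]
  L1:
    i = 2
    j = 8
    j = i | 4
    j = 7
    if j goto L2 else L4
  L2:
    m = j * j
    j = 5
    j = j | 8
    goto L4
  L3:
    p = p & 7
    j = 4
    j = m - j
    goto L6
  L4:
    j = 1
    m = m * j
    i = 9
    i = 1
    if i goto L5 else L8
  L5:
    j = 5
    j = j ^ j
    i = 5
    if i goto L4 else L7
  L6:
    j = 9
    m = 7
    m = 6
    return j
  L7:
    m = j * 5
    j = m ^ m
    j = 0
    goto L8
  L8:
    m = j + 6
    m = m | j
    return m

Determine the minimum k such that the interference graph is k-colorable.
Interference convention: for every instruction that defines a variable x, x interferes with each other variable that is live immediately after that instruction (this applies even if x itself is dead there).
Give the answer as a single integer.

Answer: 3

Working:
Block summaries:
  L0: {m,p} / ∅
  L1: {i,j} / ∅
  L2: {j,m} / {j}
  L3: {j,p} / {m,p}
  L4: {i,j,m} / {m}
  L5: {i,j} / ∅
  L6: {j,m} / ∅
  L7: {j,m} / {j}
  L8: {m} / {j}

Live sets:
  live L0: ∅→{m,p}
  live L1: {m}→{j,m}
  live L2: {j}→{m}
  live L3: {m,p}→∅
  live L4: {m}→{j,m}
  live L5: {m}→{j,m}
  live L6: ∅→∅
  live L7: {j}→{j}
  live L8: {j}→∅

Interfere edges:
  i: {j,m}
  j: {i,m}
  m: {i,j,p}
  p: {m}

Colouring:
  {i,j,m} pairwise interfere (3-clique) ⇒ χ ≥ 3
  3-colouring: c0={m}  c1={i,p}  c2={j}
  χ = 3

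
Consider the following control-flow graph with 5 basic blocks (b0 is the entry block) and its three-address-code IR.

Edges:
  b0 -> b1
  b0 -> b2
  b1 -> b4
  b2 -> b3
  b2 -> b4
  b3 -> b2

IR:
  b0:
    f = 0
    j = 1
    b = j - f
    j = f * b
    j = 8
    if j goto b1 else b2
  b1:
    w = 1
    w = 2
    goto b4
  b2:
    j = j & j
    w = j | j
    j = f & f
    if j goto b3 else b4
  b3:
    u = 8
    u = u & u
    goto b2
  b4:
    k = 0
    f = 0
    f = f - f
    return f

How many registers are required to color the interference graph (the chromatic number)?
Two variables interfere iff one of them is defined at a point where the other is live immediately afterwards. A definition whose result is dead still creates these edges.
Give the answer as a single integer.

Answer: 3

Working:
Per-block:
  b0: def={b,f,j} ue=∅
  b1: def={w} ue=∅
  b2: def={j,w} ue={f,j}
  b3: def={u} ue=∅
  b4: def={f,k} ue=∅

Live sets:
  live b0: ∅→{f,j}
  live b1: ∅→∅
  live b2: {f,j}→{f,j}
  live b3: {f,j}→{f,j}
  live b4: ∅→∅

Conflict graph:
  b: {f}
  f: {b,j,u,w}
  j: {f,u}
  k: ∅
  u: {f,j}
  w: {f}

Registers:
  {f,j,u} pairwise interfere (3-clique) ⇒ χ ≥ 3
  3-colouring: c0={f,k}  c1={b,j,w}  c2={u}
  χ = 3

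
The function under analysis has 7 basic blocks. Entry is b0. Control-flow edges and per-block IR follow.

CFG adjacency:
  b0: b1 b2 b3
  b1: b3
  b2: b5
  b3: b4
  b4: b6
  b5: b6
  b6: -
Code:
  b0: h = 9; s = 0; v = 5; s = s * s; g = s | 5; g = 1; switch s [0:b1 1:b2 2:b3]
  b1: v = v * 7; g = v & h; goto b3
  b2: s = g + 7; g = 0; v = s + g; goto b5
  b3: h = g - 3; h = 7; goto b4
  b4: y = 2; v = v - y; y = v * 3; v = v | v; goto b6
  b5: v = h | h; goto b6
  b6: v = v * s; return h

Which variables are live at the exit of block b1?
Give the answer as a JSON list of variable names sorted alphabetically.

Answer: ["g", "s", "v"]

Derivation:
Per-block:
  b0: def={g,h,s,v} ue=∅
  b1: def={g,v} ue={h,v}
  b2: def={g,s,v} ue={g}
  b3: def={h} ue={g}
  b4: def={v,y} ue={v}
  b5: def={v} ue={h}
  b6: def={v} ue={h,s,v}

Liveness:
  b0 li=∅ lo={g,h,s,v}
  b1 li={h,s,v} lo={g,s,v}
  b2 li={g,h} lo={h,s}
  b3 li={g,s,v} lo={h,s,v}
  b4 li={h,s,v} lo={h,s,v}
  b5 li={h,s} lo={h,s,v}
  b6 li={h,s,v} lo=∅

live-out(b1) = ["g", "s", "v"]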